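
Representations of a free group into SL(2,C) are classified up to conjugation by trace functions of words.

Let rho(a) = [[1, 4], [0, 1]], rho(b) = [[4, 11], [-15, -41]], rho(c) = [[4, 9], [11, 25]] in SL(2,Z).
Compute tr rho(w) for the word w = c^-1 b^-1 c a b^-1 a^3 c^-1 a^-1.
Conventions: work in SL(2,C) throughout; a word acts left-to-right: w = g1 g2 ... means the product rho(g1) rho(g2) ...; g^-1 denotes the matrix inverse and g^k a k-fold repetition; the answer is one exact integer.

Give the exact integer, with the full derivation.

rho(c^-1) = [[25, -9], [-11, 4]]
... * rho(b^-1) = [[-41, -11], [15, 4]]  ->  [[-1160, -311], [511, 137]]
... * rho(c) = [[4, 9], [11, 25]]  ->  [[-8061, -18215], [3551, 8024]]
... * rho(a) = [[1, 4], [0, 1]]  ->  [[-8061, -50459], [3551, 22228]]
... * rho(b^-1) = [[-41, -11], [15, 4]]  ->  [[-426384, -113165], [187829, 49851]]
... * rho(a) = [[1, 4], [0, 1]]  ->  [[-426384, -1818701], [187829, 801167]]
... * rho(a) = [[1, 4], [0, 1]]  ->  [[-426384, -3524237], [187829, 1552483]]
... * rho(a) = [[1, 4], [0, 1]]  ->  [[-426384, -5229773], [187829, 2303799]]
... * rho(c^-1) = [[25, -9], [-11, 4]]  ->  [[46867903, -17081636], [-20646064, 7524735]]
... * rho(a^-1) = [[1, -4], [0, 1]]  ->  [[46867903, -204553248], [-20646064, 90108991]]
tr = 46867903 + 90108991 = 136976894

136976894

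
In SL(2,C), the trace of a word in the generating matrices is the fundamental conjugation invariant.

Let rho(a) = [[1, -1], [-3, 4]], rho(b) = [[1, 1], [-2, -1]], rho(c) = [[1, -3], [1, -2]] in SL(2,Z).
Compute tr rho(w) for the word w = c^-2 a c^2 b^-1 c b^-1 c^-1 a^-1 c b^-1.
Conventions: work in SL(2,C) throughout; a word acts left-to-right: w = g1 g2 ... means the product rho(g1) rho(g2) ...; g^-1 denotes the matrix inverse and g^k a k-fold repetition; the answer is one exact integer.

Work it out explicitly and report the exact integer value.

4580

rho(c^-1) = [[-2, 3], [-1, 1]]
... * rho(c^-1) = [[-2, 3], [-1, 1]]  ->  [[1, -3], [1, -2]]
... * rho(a) = [[1, -1], [-3, 4]]  ->  [[10, -13], [7, -9]]
... * rho(c) = [[1, -3], [1, -2]]  ->  [[-3, -4], [-2, -3]]
... * rho(c) = [[1, -3], [1, -2]]  ->  [[-7, 17], [-5, 12]]
... * rho(b^-1) = [[-1, -1], [2, 1]]  ->  [[41, 24], [29, 17]]
... * rho(c) = [[1, -3], [1, -2]]  ->  [[65, -171], [46, -121]]
... * rho(b^-1) = [[-1, -1], [2, 1]]  ->  [[-407, -236], [-288, -167]]
... * rho(c^-1) = [[-2, 3], [-1, 1]]  ->  [[1050, -1457], [743, -1031]]
... * rho(a^-1) = [[4, 1], [3, 1]]  ->  [[-171, -407], [-121, -288]]
... * rho(c) = [[1, -3], [1, -2]]  ->  [[-578, 1327], [-409, 939]]
... * rho(b^-1) = [[-1, -1], [2, 1]]  ->  [[3232, 1905], [2287, 1348]]
tr = 3232 + 1348 = 4580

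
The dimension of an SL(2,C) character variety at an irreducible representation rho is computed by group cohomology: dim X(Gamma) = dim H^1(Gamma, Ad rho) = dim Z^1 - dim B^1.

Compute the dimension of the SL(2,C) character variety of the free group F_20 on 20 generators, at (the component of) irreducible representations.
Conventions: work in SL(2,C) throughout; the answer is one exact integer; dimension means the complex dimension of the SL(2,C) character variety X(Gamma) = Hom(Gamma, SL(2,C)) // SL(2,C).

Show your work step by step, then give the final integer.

Gamma = F_20 has 20 generators and no relators.
Z^1(Gamma, Ad rho) = (sl_2)^20: a cocycle is a free choice of one sl_2 vector per generator, so dim Z^1 = 3*20 = 60.
Irreducibility makes the coboundary map sl_2 -> Z^1 injective (trivial centralizer), so dim B^1 = 3.
dim H^1 = 60 - 3 = 57, which is dim X.

57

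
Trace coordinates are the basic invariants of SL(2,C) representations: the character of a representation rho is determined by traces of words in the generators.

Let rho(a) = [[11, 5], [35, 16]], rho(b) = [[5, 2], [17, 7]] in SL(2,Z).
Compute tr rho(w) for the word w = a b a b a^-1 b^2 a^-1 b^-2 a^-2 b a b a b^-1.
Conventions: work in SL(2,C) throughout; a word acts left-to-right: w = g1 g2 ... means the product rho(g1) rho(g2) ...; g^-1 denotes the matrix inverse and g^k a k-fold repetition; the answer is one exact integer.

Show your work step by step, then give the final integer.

rho(a) = [[11, 5], [35, 16]]
... * rho(b) = [[5, 2], [17, 7]]  ->  [[140, 57], [447, 182]]
... * rho(a) = [[11, 5], [35, 16]]  ->  [[3535, 1612], [11287, 5147]]
... * rho(b) = [[5, 2], [17, 7]]  ->  [[45079, 18354], [143934, 58603]]
... * rho(a^-1) = [[16, -5], [-35, 11]]  ->  [[78874, -23501], [251839, -75037]]
... * rho(b) = [[5, 2], [17, 7]]  ->  [[-5147, -6759], [-16434, -21581]]
... * rho(b) = [[5, 2], [17, 7]]  ->  [[-140638, -57607], [-449047, -183935]]
... * rho(a^-1) = [[16, -5], [-35, 11]]  ->  [[-233963, 69513], [-747027, 221950]]
... * rho(b^-1) = [[7, -2], [-17, 5]]  ->  [[-2819462, 815491], [-9002339, 2603804]]
... * rho(b^-1) = [[7, -2], [-17, 5]]  ->  [[-33599581, 9716379], [-107281041, 31023698]]
... * rho(a^-1) = [[16, -5], [-35, 11]]  ->  [[-877666561, 274878074], [-2802326086, 877665883]]
... * rho(a^-1) = [[16, -5], [-35, 11]]  ->  [[-23663397566, 7411991619], [-75555523281, 23665955143]]
... * rho(b) = [[5, 2], [17, 7]]  ->  [[7686869693, 4557146201], [24543621026, 14550639439]]
... * rho(a) = [[11, 5], [35, 16]]  ->  [[244055683658, 111348687681], [779252211651, 355528336154]]
... * rho(b) = [[5, 2], [17, 7]]  ->  [[3113206108867, 1267552181083], [9940242772873, 4047202776380]]
... * rho(a) = [[11, 5], [35, 16]]  ->  [[78609593535442, 35846865441663], [250994767674903, 114456458286445]]
... * rho(b^-1) = [[7, -2], [-17, 5]]  ->  [[-59129557760177, 22015140137431], [-188796417145244, 70292756082419]]
tr = -59129557760177 + 70292756082419 = 11163198322242

11163198322242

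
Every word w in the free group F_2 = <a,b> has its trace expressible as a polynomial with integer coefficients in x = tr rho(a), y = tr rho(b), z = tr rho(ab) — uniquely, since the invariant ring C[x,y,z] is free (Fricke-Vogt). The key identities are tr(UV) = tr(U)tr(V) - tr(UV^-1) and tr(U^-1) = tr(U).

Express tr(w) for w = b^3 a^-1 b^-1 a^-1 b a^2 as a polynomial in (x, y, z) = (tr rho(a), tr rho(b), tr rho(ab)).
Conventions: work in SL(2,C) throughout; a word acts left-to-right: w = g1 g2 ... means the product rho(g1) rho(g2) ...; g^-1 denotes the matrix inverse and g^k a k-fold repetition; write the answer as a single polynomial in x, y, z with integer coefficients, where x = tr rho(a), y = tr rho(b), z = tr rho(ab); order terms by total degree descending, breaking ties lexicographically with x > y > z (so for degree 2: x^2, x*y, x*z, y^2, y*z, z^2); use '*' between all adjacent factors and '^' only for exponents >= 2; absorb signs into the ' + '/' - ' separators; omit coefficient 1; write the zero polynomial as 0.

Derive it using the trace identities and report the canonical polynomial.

x^2*y^3*z^2 - x^3*y^2*z - 2*x*y^4*z - x*y^2*z^3 + x^2*y^3 - x^2*y*z^2 + y^5 + y^3*z^2 + x^3*z + 7*x*y^2*z + x*z^3 - 2*x^2*y - 5*y^3 - 2*y*z^2 - 4*x*z + 5*y

tr(a b^2) = tr(b) * tr(a b) - tr(a) = y*z - x
tr(b^3 a) = tr(b) * tr(a b^2) - tr(a b) = y^2*z - x*y - z
and tr(b^2) = tr(b) * tr(b) - tr(1) = y^2 - 2
tr(b^3) = tr(b) * tr(b^2) - tr(b) = y^3 - 3*y
next, tr(b a^2 b^2) = tr(a) * tr(b^3 a) - tr(b^3) = x*y^2*z - x^2*y - y^3 - x*z + 3*y
tr(a b a b) = tr(b a) * tr(b a) - tr(1)   [split at repeated b] = z^2 - 2
tr(a b a) = tr(a) * tr(b a) - tr(b) = x*z - y
tr(b^2 a b a) = tr(b) * tr(a b a b) - tr(a b a) = y*z^2 - x*z - y
next, tr(b a^2 b^2 a) = tr(a) * tr(b^2 a b a) - tr(b^2 a b) = x*y*z^2 - x^2*z - y^2*z + z
tr(a^-1 b a^2 b^2) = tr(b a^2 b^2) * tr(a) - tr(b a^2 b^2 a) = x^2*y^2*z - x^3*y - x*y^3 - x*y*z^2 + y^2*z + 3*x*y - z
tr(a^2 b^3 a) = tr(a) * tr(b^3 a^2) - tr(b^3 a) = x^2*y^2*z - x^3*y - x*y^3 - x^2*z - y^2*z + 4*x*y + z
and tr(b a^2 b a) = tr(a) * tr(b a b a) - tr(b a b) = x*z^2 - y*z - x
tr(a^2) = tr(a) * tr(a) - tr(1) = x^2 - 2
tr(b a^2 b) = tr(b) * tr(a^2 b) - tr(a^2) = x*y*z - x^2 - y^2 + 2
tr(a^2 b a^2 b) = tr(a) * tr(b a^2 b a) - tr(b a^2 b) = x^2*z^2 - 2*x*y*z + y^2 - 2
and tr(b a^3) = tr(a) * tr(a b a) - tr(a b) = x^2*z - x*y - z
tr(a^2 b a^2) = tr(a) * tr(b a^3) - tr(b a^2) = x^3*z - x^2*y - 2*x*z + y
tr(b a^2 b a^2 b) = tr(b) * tr(a^2 b a^2 b) - tr(a^2 b a^2) = x^2*y*z^2 - x^3*z - 2*x*y^2*z + x^2*y + y^3 + 2*x*z - 3*y
and tr(a b a^2 b^3 a) = tr(b) * tr(b a^2 b a^2 b) - tr(b a^2 b a^2) = x^2*y^2*z^2 - x^3*y*z - 2*x*y^3*z + x^2*y^2 - x^2*z^2 + y^4 + 4*x*y*z - 4*y^2 + 2
and tr(b a b a b a) = tr(b a b a) * tr(b a) - tr(a b)   [split at repeated b] = z^3 - 3*z
next, tr(a b a b a^2 b) = tr(a) * tr(b a b a b a) - tr(b a b a b) = x*z^3 - y*z^2 - 2*x*z + y
next, tr(a b a b a^2) = tr(a) * tr(a b a b a) - tr(a b a b) = x^2*z^2 - x*y*z - x^2 - z^2 + 2
tr(a b a b a^2 b^2) = tr(b) * tr(a b a b a^2 b) - tr(a b a b a^2) = x*y*z^3 - x^2*z^2 - y^2*z^2 - x*y*z + x^2 + y^2 + z^2 - 2
and tr(a b a^2 b^3 a b) = tr(b) * tr(a b a b a^2 b^2) - tr(a b a b a^2 b) = x*y^2*z^3 - x^2*y*z^2 - y^3*z^2 - x*y^2*z - x*z^3 + x^2*y + y^3 + 2*y*z^2 + 2*x*z - 3*y
next, tr(b a^2 b^3 a b^-1 a) = tr(a b a^2 b^3 a) * tr(b) - tr(a b a^2 b^3 a b) = x^2*y^3*z^2 - x^3*y^2*z - 2*x*y^4*z - x*y^2*z^3 + x^2*y^3 + y^5 + y^3*z^2 + 5*x*y^2*z + x*z^3 - x^2*y - 5*y^3 - 2*y*z^2 - 2*x*z + 5*y
and tr(b^-1 a^-1 b a^2 b^3 a) = tr(b a^2 b^3 a b^-1) * tr(a) - tr(b a^2 b^3 a b^-1 a) = -x^2*y^3*z^2 + 2*x^3*y^2*z + 2*x*y^4*z + x*y^2*z^3 - x^4*y - 2*x^2*y^3 - y^5 - y^3*z^2 - x^3*z - 6*x*y^2*z - x*z^3 + 5*x^2*y + 5*y^3 + 2*y*z^2 + 3*x*z - 5*y
and tr(b^3 a^-1 b^-1 a^-1 b a^2) = tr(b^-1 a^-1 b a^2 b^3) * tr(a) - tr(b^-1 a^-1 b a^2 b^3 a) = x^2*y^3*z^2 - x^3*y^2*z - 2*x*y^4*z - x*y^2*z^3 + x^2*y^3 - x^2*y*z^2 + y^5 + y^3*z^2 + x^3*z + 7*x*y^2*z + x*z^3 - 2*x^2*y - 5*y^3 - 2*y*z^2 - 4*x*z + 5*y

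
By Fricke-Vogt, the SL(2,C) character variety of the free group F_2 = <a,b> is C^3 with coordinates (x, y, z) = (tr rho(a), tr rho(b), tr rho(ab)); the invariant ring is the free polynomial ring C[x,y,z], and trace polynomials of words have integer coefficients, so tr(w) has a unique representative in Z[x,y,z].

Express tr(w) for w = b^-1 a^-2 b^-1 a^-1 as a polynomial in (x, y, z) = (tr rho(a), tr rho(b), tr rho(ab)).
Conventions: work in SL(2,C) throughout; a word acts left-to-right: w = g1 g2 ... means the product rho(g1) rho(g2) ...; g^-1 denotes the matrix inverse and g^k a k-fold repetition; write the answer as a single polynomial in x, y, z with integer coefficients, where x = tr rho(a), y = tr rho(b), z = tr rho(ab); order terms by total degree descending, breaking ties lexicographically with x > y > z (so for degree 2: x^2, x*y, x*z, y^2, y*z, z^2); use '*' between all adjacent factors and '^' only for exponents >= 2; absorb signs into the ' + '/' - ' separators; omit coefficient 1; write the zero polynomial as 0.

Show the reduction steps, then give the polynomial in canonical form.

x*z^2 - y*z - x

use: tr(b^-1) = tr(b) = y
use: tr(b^-1 a) = tr(a) tr(b) - tr(a b) = x*y - z
tr(a^-1 b^-1) = tr(b^-1) tr(a) - tr(b^-1 a) = z
apply: tr(b^-1 a^-1 b^-1) = tr(a^-1 b^-1) tr(b) - tr(a^-1) = y*z - x
use: tr(b^-1 a b^-1) = tr(b^-1 a) tr(b) - tr(b^-1 a b) = x*y^2 - y*z - x
apply: tr(a^2) = tr(a) tr(a) - tr(1) = x^2 - 2
use: tr(a^2 b) = tr(a) tr(b a) - tr(b) = x*z - y
tr(a b^-1 a) = tr(a^2) tr(b) - tr(a^2 b) = x^2*y - x*z - y
tr(a b a b) = tr(b a) tr(b a) - tr(1)   [split at repeated b] = z^2 - 2
apply: tr(a b^-1 a b) = tr(a b a) tr(b) - tr(a b a b) = x*y*z - y^2 - z^2 + 2
use: tr(b^-1 a b^-1 a) = tr(a b^-1 a) tr(b) - tr(a b^-1 a b) = x^2*y^2 - 2*x*y*z + z^2 - 2
use: tr(b^-1 a^-1 b^-1 a) = tr(b^-1 a b^-1) tr(a) - tr(b^-1 a b^-1 a) = x*y*z - x^2 - z^2 + 2
use: tr(b^-1 a^-1 b^-1 a^-1) = tr(b^-1 a^-1 b^-1) tr(a) - tr(b^-1 a^-1 b^-1 a) = z^2 - 2
tr(b^-1 a^-2 b^-1 a^-1) = tr(b^-1 a^-1 b^-1 a^-1) tr(a) - tr(b^-1 a^-1 b^-1) = x*z^2 - y*z - x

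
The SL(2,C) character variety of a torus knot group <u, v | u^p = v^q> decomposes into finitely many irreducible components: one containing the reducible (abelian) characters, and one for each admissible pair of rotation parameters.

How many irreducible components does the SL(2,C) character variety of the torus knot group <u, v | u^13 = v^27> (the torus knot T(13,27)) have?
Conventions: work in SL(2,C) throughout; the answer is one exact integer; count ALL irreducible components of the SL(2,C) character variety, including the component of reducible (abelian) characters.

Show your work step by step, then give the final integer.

Gamma = < u, v | u^13 = v^27 > (torus knot T(13,27)); the central element u^13 = v^27 acts as +I or -I in any irreducible SL(2,C) representation.
This locks tr(u) to 2*cos(pi*alpha/13), alpha in 1..12, and tr(v) to 2*cos(pi*beta/27), beta in 1..26, on each component of irreducible characters.
Consistency of u^13 = (-1)^alpha I with v^27 = (-1)^beta I forces alpha = beta (mod 2).
Enumerate parity-matched pairs: 6*13 odd-odd plus 6*13 even-even gives 156.
Total: 156 irreducible-character components + 1 reducible (abelian) component = 157.

157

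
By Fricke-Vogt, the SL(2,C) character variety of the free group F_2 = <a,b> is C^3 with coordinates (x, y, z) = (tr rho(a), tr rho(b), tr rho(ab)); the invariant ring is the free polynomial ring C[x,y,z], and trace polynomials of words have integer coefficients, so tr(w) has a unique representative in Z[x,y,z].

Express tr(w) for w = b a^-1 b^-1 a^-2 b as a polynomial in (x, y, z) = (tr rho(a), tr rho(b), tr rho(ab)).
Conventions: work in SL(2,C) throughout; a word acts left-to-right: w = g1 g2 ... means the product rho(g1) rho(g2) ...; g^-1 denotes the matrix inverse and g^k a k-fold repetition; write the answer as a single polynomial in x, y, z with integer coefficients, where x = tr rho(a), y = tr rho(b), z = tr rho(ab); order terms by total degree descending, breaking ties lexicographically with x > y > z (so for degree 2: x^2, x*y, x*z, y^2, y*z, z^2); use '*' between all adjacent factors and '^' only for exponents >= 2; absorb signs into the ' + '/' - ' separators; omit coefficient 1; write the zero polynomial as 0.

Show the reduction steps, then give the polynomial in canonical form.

x^2*y^2*z - x*y^3 - x*y*z^2 - x^2*z + 2*x*y + z

use: tr(a^-1 b) = tr(b) tr(a) - tr(b a)  (eliminate a^-1) = x*y - z
tr(b^2 a) = tr(b) tr(a b) - tr(a)  (reduce the b square) = y*z - x
use: tr(b^2) = tr(b) tr(b) - tr(1)  (reduce the b square) = y^2 - 2
tr(a b^2 a) = tr(a) tr(b^2 a) - tr(b^2)  (reduce the a square) = x*y*z - x^2 - y^2 + 2
tr(a b a b) = tr(a b) tr(a b) - tr(1)  (split on a) = z^2 - 2
apply: tr(a b a) = tr(a) tr(b a) - tr(b)  (reduce the a square) = x*z - y
use: tr(a b^2 a b) = tr(b) tr(a b a b) - tr(a b a)  (reduce the b square) = y*z^2 - x*z - y
use: tr(b^2 a b^-1 a) = tr(a b^2 a) tr(b) - tr(a b^2 a b)  (eliminate b^-1) = x*y^2*z - x^2*y - y^3 - y*z^2 + x*z + 3*y
tr(b^-1 a^-1 b^2 a) = tr(b^2 a b^-1) tr(a) - tr(b^2 a b^-1 a)  (eliminate a^-1) = -x*y^2*z + x^2*y + y^3 + y*z^2 - 3*y
apply: tr(a^-1 b^2 a^-1 b^-1) = tr(b^-1 a^-1 b^2) tr(a) - tr(b^-1 a^-1 b^2 a)  (eliminate a^-1) = x*y^2*z - y^3 - y*z^2 - x*z + 3*y
tr(b a^-1 b^-1 a^-2 b) = tr(a^-1 b^2 a^-1 b^-1) tr(a) - tr(a^-1 b^2 a^-1 b^-1 a)  (eliminate a^-1) = x^2*y^2*z - x*y^3 - x*y*z^2 - x^2*z + 2*x*y + z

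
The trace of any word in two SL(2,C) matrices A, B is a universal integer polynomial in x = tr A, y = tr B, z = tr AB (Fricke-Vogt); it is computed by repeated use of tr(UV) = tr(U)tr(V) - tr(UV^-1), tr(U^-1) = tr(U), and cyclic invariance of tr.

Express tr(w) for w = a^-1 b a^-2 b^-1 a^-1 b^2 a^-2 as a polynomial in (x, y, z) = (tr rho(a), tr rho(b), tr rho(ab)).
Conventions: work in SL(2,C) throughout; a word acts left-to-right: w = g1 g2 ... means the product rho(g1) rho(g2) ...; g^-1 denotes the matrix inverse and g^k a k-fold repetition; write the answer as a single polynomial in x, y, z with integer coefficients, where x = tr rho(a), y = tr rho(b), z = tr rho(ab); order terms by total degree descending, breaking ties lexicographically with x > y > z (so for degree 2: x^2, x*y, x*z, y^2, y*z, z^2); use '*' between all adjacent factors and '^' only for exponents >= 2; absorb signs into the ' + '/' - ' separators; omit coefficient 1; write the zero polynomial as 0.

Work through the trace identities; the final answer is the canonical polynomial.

apply: tr(b^2) = tr(b) tr(b) - tr(1) = y^2 - 2
tr(b^2 a) = tr(b) tr(a b) - tr(a) = y*z - x
use: tr(b a^-1 b) = tr(b^2) tr(a) - tr(b^2 a) = x*y^2 - y*z - x
tr(b a b a) = tr(b a) tr(b a) - tr(1)   [split at repeated b] = z^2 - 2
use: tr(b a^-1 b a) = tr(b a b) tr(a) - tr(b a b a) = x*y*z - x^2 - z^2 + 2
apply: tr(b a^-1 b a^-1) = tr(b a^-1 b) tr(a) - tr(b a^-1 b a) = x^2*y^2 - 2*x*y*z + z^2 - 2
use: tr(b a^-2 b a^-1) = tr(b a^-1 b a^-1) tr(a) - tr(b a^-1 b) = x^3*y^2 - 2*x^2*y*z - x*y^2 + x*z^2 + y*z - x
tr(b a^-2 b) = tr(a^-1 b^2) tr(a) - tr(a^-1 b^2 a) = x^2*y^2 - x*y*z - x^2 - y^2 + 2
apply: tr(b a^-2 b a^-2) = tr(b a^-2 b a^-1) tr(a) - tr(b a^-2 b) = x^4*y^2 - 2*x^3*y*z - 2*x^2*y^2 + x^2*z^2 + 2*x*y*z + y^2 - 2
use: tr(b^3) = tr(b) tr(b^2) - tr(b) = y^3 - 3*y
use: tr(b^3 a) = tr(b) tr(b a b) - tr(b a) = y^2*z - x*y - z
tr(b^2 a^-1 b) = tr(b^3) tr(a) - tr(b^3 a) = x*y^3 - y^2*z - 2*x*y + z
apply: tr(a b a) = tr(a) tr(b a) - tr(b) = x*z - y
tr(b a b^2 a) = tr(b) tr(a b a b) - tr(a b a) = y*z^2 - x*z - y
tr(b^2 a^-1 b a) = tr(b a b^2) tr(a) - tr(b a b^2 a) = x*y^2*z - x^2*y - y*z^2 + y
tr(b a^-1 b^2 a^-1) = tr(b^2 a^-1 b) tr(a) - tr(b^2 a^-1 b a) = x^2*y^3 - 2*x*y^2*z - x^2*y + y*z^2 + x*z - y
use: tr(b^2 a^-2 b a^-1) = tr(b a^-1 b^2 a^-1) tr(a) - tr(b a^-1 b^2) = x^3*y^3 - 2*x^2*y^2*z - x^3*y - x*y^3 + x*y*z^2 + x^2*z + y^2*z + x*y - z
tr(b^2 a b^2) = tr(b) tr(b a b^2) - tr(b a b) = y^3*z - x*y^2 - 2*y*z + x
tr(a^2) = tr(a) tr(a) - tr(1) = x^2 - 2
tr(a b^2 a) = tr(b) tr(a^2 b) - tr(a^2) = x*y*z - x^2 - y^2 + 2
tr(b^2 a b^2 a) = tr(b) tr(a b^2 a b) - tr(a b^2 a) = y^2*z^2 - 2*x*y*z + x^2 - 2
use: tr(a^-1 b^2 a b^2) = tr(b^2 a b^2) tr(a) - tr(b^2 a b^2 a) = x*y^3*z - x^2*y^2 - y^2*z^2 + 2
tr(b a b^2 a^-2 b) = tr(a^-1 b^2 a b^2) tr(a) - tr(a^-1 b^2 a b^2 a) = x^2*y^3*z - x^3*y^2 - x*y^2*z^2 - y^3*z + x*y^2 + 2*y*z + x
apply: tr(b a b a b^2) = tr(b) tr(b a b a b) - tr(b a b a) = y^2*z^2 - x*y*z - y^2 - z^2 + 2
tr(a b a b a b) = tr(a b a b) tr(a b) - tr(b a)   [split at repeated a] = z^3 - 3*z
use: tr(a b a b a) = tr(a) tr(b a b a) - tr(b a b) = x*z^2 - y*z - x
apply: tr(b a b a b^2 a) = tr(b) tr(a b a b a b) - tr(a b a b a) = y*z^3 - x*z^2 - 2*y*z + x
apply: tr(b a b a b^2 a^-1) = tr(b a b a b^2) tr(a) - tr(b a b a b^2 a) = x*y^2*z^2 - x^2*y*z - y*z^3 - x*y^2 + 2*y*z + x
tr(b a b^2 a^-2 b a) = tr(b a b a b^2 a^-1) tr(a) - tr(b a b a b^2) = x^2*y^2*z^2 - x^3*y*z - x*y*z^3 - x^2*y^2 - y^2*z^2 + 3*x*y*z + x^2 + y^2 + z^2 - 2
tr(b a b^2 a^-2 b a^-1) = tr(b a b^2 a^-2 b) tr(a) - tr(b a b^2 a^-2 b a) = x^3*y^3*z - x^4*y^2 - 2*x^2*y^2*z^2 + x^3*y*z - x*y^3*z + x*y*z^3 + 2*x^2*y^2 + y^2*z^2 - x*y*z - y^2 - z^2 + 2
use: tr(a b^2 a^-2 b a^-2 b) = tr(b a b^2 a^-2 b a^-1) tr(a) - tr(b a b^2 a^-2 b) = x^4*y^3*z - x^5*y^2 - 2*x^3*y^2*z^2 + x^4*y*z - 2*x^2*y^3*z + x^2*y*z^3 + 3*x^3*y^2 + 2*x*y^2*z^2 - x^2*y*z + y^3*z - 2*x*y^2 - x*z^2 - 2*y*z + x
tr(b^2 a^-2 b a^-2 b^-1 a) = tr(a b^2 a^-2 b a^-2) tr(b) - tr(a b^2 a^-2 b a^-2 b) = -x^4*y^3*z + x^5*y^2 + x^3*y^4 + 2*x^3*y^2*z^2 - x^4*y*z - x^2*y*z^3 - 4*x^3*y^2 - x*y^4 - x*y^2*z^2 + 2*x^2*y*z + 3*x*y^2 + x*z^2 + y*z - x
tr(b a^-2 b^-1 a^-1 b^2 a^-2) = tr(b^2 a^-2 b a^-2 b^-1) tr(a) - tr(b^2 a^-2 b a^-2 b^-1 a) = x^4*y^3*z - x^3*y^4 - 2*x^3*y^2*z^2 - x^4*y*z + x^2*y*z^3 + 2*x^3*y^2 + x^3*z^2 + x*y^4 + x*y^2*z^2 - 2*x*y^2 - x*z^2 - y*z - x
use: tr(b^2 a^-1 b a b) = tr(b a b^3) tr(a) - tr(b a b^3 a) = x*y^3*z - x^2*y^2 - y^2*z^2 - x*y*z + x^2 + y^2 + z^2 - 2
apply: tr(a^-1 b^2 a^-1 b a b) = tr(b^2 a^-1 b a b) tr(a) - tr(b^2 a^-1 b a b a) = x^2*y^3*z - x^3*y^2 - 2*x*y^2*z^2 + y*z^3 + x^3 + 2*x*y^2 + x*z^2 - 2*y*z - 3*x
tr(b^-1 a^-1 b^2 a^-1 b a) = tr(a^-1 b^2 a^-1 b a) tr(b) - tr(a^-1 b^2 a^-1 b a b) = -x^2*y^3*z + x^3*y^2 + x*y^4 + 2*x*y^2*z^2 - y^3*z - y*z^3 - x^3 - 4*x*y^2 - x*z^2 + 3*y*z + 3*x
tr(a^-1 b^-1 a^-1 b^2 a^-1 b) = tr(b^-1 a^-1 b^2 a^-1 b) tr(a) - tr(b^-1 a^-1 b^2 a^-1 b a) = x^2*y^3*z - x*y^4 - 2*x*y^2*z^2 - x^2*y*z + y^3*z + y*z^3 + 3*x*y^2 + x*z^2 - 3*y*z - x
tr(b a^-2 b^-1 a^-1 b^2 a^-1) = tr(a^-1 b^-1 a^-1 b^2 a^-1 b) tr(a) - tr(a^-1 b^-1 a^-1 b^2 a^-1 b a) = x^3*y^3*z - x^2*y^4 - 2*x^2*y^2*z^2 - x^3*y*z + x*y^3*z + x*y*z^3 + 2*x^2*y^2 + x^2*z^2 - 2*x*y*z + y^2 - 2
use: tr(a^-1 b a^-2 b^-1 a^-1 b^2 a^-2) = tr(b a^-2 b^-1 a^-1 b^2 a^-2) tr(a) - tr(b a^-2 b^-1 a^-1 b^2 a^-1) = x^5*y^3*z - x^4*y^4 - 2*x^4*y^2*z^2 - x^5*y*z - x^3*y^3*z + x^3*y*z^3 + 2*x^4*y^2 + x^4*z^2 + 2*x^2*y^4 + 3*x^2*y^2*z^2 + x^3*y*z - x*y^3*z - x*y*z^3 - 4*x^2*y^2 - 2*x^2*z^2 + x*y*z - x^2 - y^2 + 2

x^5*y^3*z - x^4*y^4 - 2*x^4*y^2*z^2 - x^5*y*z - x^3*y^3*z + x^3*y*z^3 + 2*x^4*y^2 + x^4*z^2 + 2*x^2*y^4 + 3*x^2*y^2*z^2 + x^3*y*z - x*y^3*z - x*y*z^3 - 4*x^2*y^2 - 2*x^2*z^2 + x*y*z - x^2 - y^2 + 2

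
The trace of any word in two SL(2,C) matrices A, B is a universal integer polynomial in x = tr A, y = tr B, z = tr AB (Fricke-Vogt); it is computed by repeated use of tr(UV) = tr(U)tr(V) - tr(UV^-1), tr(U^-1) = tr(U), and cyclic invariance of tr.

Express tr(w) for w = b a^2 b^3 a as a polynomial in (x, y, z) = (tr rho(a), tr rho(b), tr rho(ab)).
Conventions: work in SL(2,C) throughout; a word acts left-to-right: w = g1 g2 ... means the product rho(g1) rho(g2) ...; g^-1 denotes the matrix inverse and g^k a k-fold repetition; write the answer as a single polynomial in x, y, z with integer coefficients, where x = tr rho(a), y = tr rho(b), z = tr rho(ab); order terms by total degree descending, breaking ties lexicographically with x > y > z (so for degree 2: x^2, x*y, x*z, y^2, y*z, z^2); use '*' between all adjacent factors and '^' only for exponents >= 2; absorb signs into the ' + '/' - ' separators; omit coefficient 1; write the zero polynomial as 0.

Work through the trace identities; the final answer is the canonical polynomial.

x*y^2*z^2 - x^2*y*z - y^3*z - x*z^2 + 2*y*z + x

apply: tr(a b a b) = tr(b a) tr(b a) - tr(1)   [split at repeated b] = z^2 - 2
tr(a b a) = tr(a) tr(b a) - tr(b) = x*z - y
tr(b^2 a b a) = tr(b) tr(a b a b) - tr(a b a) = y*z^2 - x*z - y
tr(a b^2) = tr(b) tr(a b) - tr(a) = y*z - x
tr(b^2 a b) = tr(b) tr(a b^2) - tr(a b) = y^2*z - x*y - z
tr(b a b a^2 b) = tr(a) tr(b^2 a b a) - tr(b^2 a b) = x*y*z^2 - x^2*z - y^2*z + z
tr(b a b a^2) = tr(a) tr(b a b a) - tr(b a b) = x*z^2 - y*z - x
tr(b a^2 b^3 a) = tr(b) tr(b a b a^2 b) - tr(b a b a^2) = x*y^2*z^2 - x^2*y*z - y^3*z - x*z^2 + 2*y*z + x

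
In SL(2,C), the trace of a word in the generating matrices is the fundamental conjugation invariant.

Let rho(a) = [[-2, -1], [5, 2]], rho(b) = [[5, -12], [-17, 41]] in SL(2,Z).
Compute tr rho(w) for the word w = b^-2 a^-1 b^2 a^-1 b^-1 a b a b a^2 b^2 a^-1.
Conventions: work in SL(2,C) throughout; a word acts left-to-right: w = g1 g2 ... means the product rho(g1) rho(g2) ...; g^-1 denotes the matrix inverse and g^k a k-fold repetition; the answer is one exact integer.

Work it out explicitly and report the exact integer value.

1132134721318802

rho(b^-1) = [[41, 12], [17, 5]]
... * rho(b^-1) = [[41, 12], [17, 5]]  ->  [[1885, 552], [782, 229]]
... * rho(a^-1) = [[2, 1], [-5, -2]]  ->  [[1010, 781], [419, 324]]
... * rho(b) = [[5, -12], [-17, 41]]  ->  [[-8227, 19901], [-3413, 8256]]
... * rho(b) = [[5, -12], [-17, 41]]  ->  [[-379452, 914665], [-157417, 379452]]
... * rho(a^-1) = [[2, 1], [-5, -2]]  ->  [[-5332229, -2208782], [-2212094, -916321]]
... * rho(b^-1) = [[41, 12], [17, 5]]  ->  [[-256170683, -75030658], [-106273311, -31126733]]
... * rho(a) = [[-2, -1], [5, 2]]  ->  [[137188076, 106109367], [56912957, 44019845]]
... * rho(b) = [[5, -12], [-17, 41]]  ->  [[-1117918859, 2704227135], [-463772580, 1121858161]]
... * rho(a) = [[-2, -1], [5, 2]]  ->  [[15756973393, 6526373129], [6536835965, 2707488902]]
... * rho(b) = [[5, -12], [-17, 41]]  ->  [[-32163476228, 78497617573], [-13343131509, 32565013402]]
... * rho(a) = [[-2, -1], [5, 2]]  ->  [[456815040321, 189158711374], [189511330028, 78473158313]]
... * rho(a) = [[-2, -1], [5, 2]]  ->  [[32163476228, -78497617573], [13343131509, -32565013402]]
... * rho(b) = [[5, -12], [-17, 41]]  ->  [[1495276879881, -3604364035229], [620320885379, -1495283127590]]
... * rho(b) = [[5, -12], [-17, 41]]  ->  [[68750572998298, -165722248002961], [28521417595925, -68750458855738]]
... * rho(a^-1) = [[2, 1], [-5, -2]]  ->  [[966112386011401, 400195069004220], [400795129470540, 166022335307401]]
tr = 966112386011401 + 166022335307401 = 1132134721318802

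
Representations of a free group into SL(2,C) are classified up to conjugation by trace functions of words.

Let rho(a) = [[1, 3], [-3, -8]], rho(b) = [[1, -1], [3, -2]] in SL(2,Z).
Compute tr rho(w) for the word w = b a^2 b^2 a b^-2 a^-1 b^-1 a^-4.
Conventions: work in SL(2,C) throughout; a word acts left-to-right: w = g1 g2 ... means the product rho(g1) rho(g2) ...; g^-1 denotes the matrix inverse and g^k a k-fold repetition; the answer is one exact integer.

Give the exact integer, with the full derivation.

1006618907

rho(b) = [[1, -1], [3, -2]]
... * rho(a) = [[1, 3], [-3, -8]]  ->  [[4, 11], [9, 25]]
... * rho(a) = [[1, 3], [-3, -8]]  ->  [[-29, -76], [-66, -173]]
... * rho(b) = [[1, -1], [3, -2]]  ->  [[-257, 181], [-585, 412]]
... * rho(b) = [[1, -1], [3, -2]]  ->  [[286, -105], [651, -239]]
... * rho(a) = [[1, 3], [-3, -8]]  ->  [[601, 1698], [1368, 3865]]
... * rho(b^-1) = [[-2, 1], [-3, 1]]  ->  [[-6296, 2299], [-14331, 5233]]
... * rho(b^-1) = [[-2, 1], [-3, 1]]  ->  [[5695, -3997], [12963, -9098]]
... * rho(a^-1) = [[-8, -3], [3, 1]]  ->  [[-57551, -21082], [-130998, -47987]]
... * rho(b^-1) = [[-2, 1], [-3, 1]]  ->  [[178348, -78633], [405957, -178985]]
... * rho(a^-1) = [[-8, -3], [3, 1]]  ->  [[-1662683, -613677], [-3784611, -1396856]]
... * rho(a^-1) = [[-8, -3], [3, 1]]  ->  [[11460433, 4374372], [26086320, 9956977]]
... * rho(a^-1) = [[-8, -3], [3, 1]]  ->  [[-78560348, -30006927], [-178819629, -68301983]]
... * rho(a^-1) = [[-8, -3], [3, 1]]  ->  [[538462003, 205674117], [1225651083, 468156904]]
tr = 538462003 + 468156904 = 1006618907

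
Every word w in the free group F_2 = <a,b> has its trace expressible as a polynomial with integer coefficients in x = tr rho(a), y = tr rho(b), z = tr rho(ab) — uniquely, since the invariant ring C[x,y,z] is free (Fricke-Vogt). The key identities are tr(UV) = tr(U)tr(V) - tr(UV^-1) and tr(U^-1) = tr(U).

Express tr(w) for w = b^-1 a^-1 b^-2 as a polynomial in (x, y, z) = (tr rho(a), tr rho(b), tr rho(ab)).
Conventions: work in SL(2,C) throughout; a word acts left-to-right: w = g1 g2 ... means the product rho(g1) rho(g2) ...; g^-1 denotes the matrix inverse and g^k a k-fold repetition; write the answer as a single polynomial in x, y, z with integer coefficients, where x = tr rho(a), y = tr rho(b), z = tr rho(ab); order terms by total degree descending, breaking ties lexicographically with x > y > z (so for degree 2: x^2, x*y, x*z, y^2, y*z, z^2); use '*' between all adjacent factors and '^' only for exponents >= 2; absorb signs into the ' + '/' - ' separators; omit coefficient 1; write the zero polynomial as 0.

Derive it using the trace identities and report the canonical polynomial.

y^2*z - x*y - z

tr(b^-1) = tr(b) = y
and tr(b^-2) = tr(b^-1)*tr(b) - tr(1)  (eliminate b^-1) = y^2 - 2
and tr(b^-1 a) = tr(a)*tr(b) - tr(a b)  (eliminate b^-1) = x*y - z
next, tr(b^-2 a) = tr(b^-1 a)*tr(b) - tr(b^-1 a b)  (eliminate b^-1) = x*y^2 - y*z - x
tr(b^-1 a^-1 b^-1) = tr(b^-2)*tr(a) - tr(b^-2 a)  (eliminate a^-1) = y*z - x
and tr(b^-1 a^-1 b^-2) = tr(b^-1 a^-1 b^-1)*tr(b) - tr(b^-1 a^-1)  (eliminate b^-1) = y^2*z - x*y - z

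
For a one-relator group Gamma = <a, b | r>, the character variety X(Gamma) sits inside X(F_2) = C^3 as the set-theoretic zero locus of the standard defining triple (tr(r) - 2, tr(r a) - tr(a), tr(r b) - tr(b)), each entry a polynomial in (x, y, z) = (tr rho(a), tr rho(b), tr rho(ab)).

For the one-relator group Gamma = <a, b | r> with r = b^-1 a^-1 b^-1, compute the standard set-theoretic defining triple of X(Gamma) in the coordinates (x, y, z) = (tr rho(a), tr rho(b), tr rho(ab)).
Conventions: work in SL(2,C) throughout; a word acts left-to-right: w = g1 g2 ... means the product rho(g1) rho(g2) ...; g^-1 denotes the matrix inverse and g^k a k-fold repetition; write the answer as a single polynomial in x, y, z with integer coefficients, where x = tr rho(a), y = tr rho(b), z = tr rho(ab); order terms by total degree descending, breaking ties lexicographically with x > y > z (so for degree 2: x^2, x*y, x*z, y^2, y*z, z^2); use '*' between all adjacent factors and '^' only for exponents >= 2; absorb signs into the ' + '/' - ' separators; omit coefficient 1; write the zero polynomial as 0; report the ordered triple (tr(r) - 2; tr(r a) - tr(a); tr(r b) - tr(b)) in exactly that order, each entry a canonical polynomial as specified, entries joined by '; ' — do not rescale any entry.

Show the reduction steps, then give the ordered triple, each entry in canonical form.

y*z - x - 2; x*y*z - x^2 - z^2 - x + 2; -y + z

tr(a^-1) = tr(a) = x
tr(a^-1 b) = tr(b)*tr(a) - tr(b a) = x*y - z
tr(b^-1 a^-1) = tr(a^-1)*tr(b) - tr(a^-1 b) = z
tr(b^-1 a^-1 b^-1) = tr(b^-1 a^-1)*tr(b) - tr(b^-1 a^-1 b) = y*z - x
tr(b^-1 a b^-1) = tr(a b^-1)*tr(b) - tr(a)   [inverse elimination on b] = x*y^2 - y*z - x
tr(a^2) = tr(a)*tr(a) - tr(1)   [square of a] = x^2 - 2
tr(a^2 b) = tr(a)*tr(b a) - tr(b)   [square of a] = x*z - y
tr(a b^-1 a) = tr(a^2)*tr(b) - tr(a^2 b)   [inverse elimination on b] = x^2*y - x*z - y
tr(a b a b) = tr(a b)*tr(a b) - tr(1)   [split at a repeated a] = z^2 - 2
tr(a b^-1 a b) = tr(a b a)*tr(b) - tr(a b a b)   [inverse elimination on b] = x*y*z - y^2 - z^2 + 2
tr(b^-1 a b^-1 a) = tr(a b^-1 a)*tr(b) - tr(a b^-1 a b)   [inverse elimination on b] = x^2*y^2 - 2*x*y*z + z^2 - 2
tr(b^-1 a^-1 b^-1 a) = tr(b^-1 a b^-1)*tr(a) - tr(b^-1 a b^-1 a)   [inverse elimination on a] = x*y*z - x^2 - z^2 + 2
assemble the triple (tr(r) - 2; tr(r a) - x; tr(r b) - y)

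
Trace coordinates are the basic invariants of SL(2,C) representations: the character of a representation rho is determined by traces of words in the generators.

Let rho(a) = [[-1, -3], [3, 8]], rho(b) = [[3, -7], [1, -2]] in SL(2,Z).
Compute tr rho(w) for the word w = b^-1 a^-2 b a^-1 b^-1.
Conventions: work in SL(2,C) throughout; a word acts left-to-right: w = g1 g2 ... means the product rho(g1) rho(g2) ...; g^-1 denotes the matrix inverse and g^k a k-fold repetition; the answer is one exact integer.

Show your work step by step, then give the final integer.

-17443

rho(b^-1) = [[-2, 7], [-1, 3]]
... * rho(a^-1) = [[8, 3], [-3, -1]]  ->  [[-37, -13], [-17, -6]]
... * rho(a^-1) = [[8, 3], [-3, -1]]  ->  [[-257, -98], [-118, -45]]
... * rho(b) = [[3, -7], [1, -2]]  ->  [[-869, 1995], [-399, 916]]
... * rho(a^-1) = [[8, 3], [-3, -1]]  ->  [[-12937, -4602], [-5940, -2113]]
... * rho(b^-1) = [[-2, 7], [-1, 3]]  ->  [[30476, -104365], [13993, -47919]]
tr = 30476 + -47919 = -17443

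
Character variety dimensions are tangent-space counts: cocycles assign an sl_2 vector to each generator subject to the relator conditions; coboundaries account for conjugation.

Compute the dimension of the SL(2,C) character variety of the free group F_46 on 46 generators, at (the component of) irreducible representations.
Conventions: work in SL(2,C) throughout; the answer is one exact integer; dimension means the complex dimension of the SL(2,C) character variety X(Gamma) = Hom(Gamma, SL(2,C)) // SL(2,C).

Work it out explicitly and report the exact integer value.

The free group F_46: 46 generators, no relators.
A cocycle picks one sl_2 vector per generator freely, giving dim Z^1 = 3*46 = 138.
At an irreducible rho the centralizer of the image in sl_2 is 0, so the coboundary map sl_2 -> Z^1 is injective: dim B^1 = 3.
dim X = dim H^1 = dim Z^1 - dim B^1 = 138 - 3 = 135.

135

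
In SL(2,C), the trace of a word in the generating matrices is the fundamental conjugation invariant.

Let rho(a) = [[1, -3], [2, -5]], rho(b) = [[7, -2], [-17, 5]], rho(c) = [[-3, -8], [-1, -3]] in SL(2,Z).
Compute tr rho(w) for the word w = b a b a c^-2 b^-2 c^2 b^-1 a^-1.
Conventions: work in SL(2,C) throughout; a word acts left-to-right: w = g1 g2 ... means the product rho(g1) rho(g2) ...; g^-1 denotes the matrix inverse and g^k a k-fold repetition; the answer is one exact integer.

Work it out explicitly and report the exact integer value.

rho(b) = [[7, -2], [-17, 5]]
... * rho(a) = [[1, -3], [2, -5]]  ->  [[3, -11], [-7, 26]]
... * rho(b) = [[7, -2], [-17, 5]]  ->  [[208, -61], [-491, 144]]
... * rho(a) = [[1, -3], [2, -5]]  ->  [[86, -319], [-203, 753]]
... * rho(c^-1) = [[-3, 8], [1, -3]]  ->  [[-577, 1645], [1362, -3883]]
... * rho(c^-1) = [[-3, 8], [1, -3]]  ->  [[3376, -9551], [-7969, 22545]]
... * rho(b^-1) = [[5, 2], [17, 7]]  ->  [[-145487, -60105], [343420, 141877]]
... * rho(b^-1) = [[5, 2], [17, 7]]  ->  [[-1749220, -711709], [4129009, 1679979]]
... * rho(c) = [[-3, -8], [-1, -3]]  ->  [[5959369, 16128887], [-14067006, -38072009]]
... * rho(c) = [[-3, -8], [-1, -3]]  ->  [[-34006994, -96061613], [80273027, 226752075]]
... * rho(b^-1) = [[5, 2], [17, 7]]  ->  [[-1803082391, -740445279], [4256150410, 1747810579]]
... * rho(a^-1) = [[-5, 3], [-2, 1]]  ->  [[10496302513, -6149692452], [-24776373208, 14516261809]]
tr = 10496302513 + 14516261809 = 25012564322

25012564322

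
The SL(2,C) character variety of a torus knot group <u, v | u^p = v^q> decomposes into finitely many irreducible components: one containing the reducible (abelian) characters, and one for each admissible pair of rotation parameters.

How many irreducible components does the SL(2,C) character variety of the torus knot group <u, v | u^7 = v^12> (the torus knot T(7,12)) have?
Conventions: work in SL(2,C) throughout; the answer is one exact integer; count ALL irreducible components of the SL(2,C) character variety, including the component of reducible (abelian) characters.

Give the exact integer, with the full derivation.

34

Gamma = < u, v | u^7 = v^12 > (torus knot T(7,12)); the central element u^7 = v^12 acts as +I or -I in any irreducible SL(2,C) representation.
So on each irreducible component the traces are pinned: tr(u) = 2*cos(pi*alpha/7) with 1 <= alpha <= 6, tr(v) = 2*cos(pi*beta/12) with 1 <= beta <= 11.
The two central values (-1)^alpha I and (-1)^beta I must be the same matrix, so alpha and beta share a parity.
Counting: 3 odd alphas x 6 odd betas + 3 even alphas x 5 even betas = 18 + 15 = 33.
components with irreducible characters: 33; plus the single component of reducible (abelian) characters: total 34.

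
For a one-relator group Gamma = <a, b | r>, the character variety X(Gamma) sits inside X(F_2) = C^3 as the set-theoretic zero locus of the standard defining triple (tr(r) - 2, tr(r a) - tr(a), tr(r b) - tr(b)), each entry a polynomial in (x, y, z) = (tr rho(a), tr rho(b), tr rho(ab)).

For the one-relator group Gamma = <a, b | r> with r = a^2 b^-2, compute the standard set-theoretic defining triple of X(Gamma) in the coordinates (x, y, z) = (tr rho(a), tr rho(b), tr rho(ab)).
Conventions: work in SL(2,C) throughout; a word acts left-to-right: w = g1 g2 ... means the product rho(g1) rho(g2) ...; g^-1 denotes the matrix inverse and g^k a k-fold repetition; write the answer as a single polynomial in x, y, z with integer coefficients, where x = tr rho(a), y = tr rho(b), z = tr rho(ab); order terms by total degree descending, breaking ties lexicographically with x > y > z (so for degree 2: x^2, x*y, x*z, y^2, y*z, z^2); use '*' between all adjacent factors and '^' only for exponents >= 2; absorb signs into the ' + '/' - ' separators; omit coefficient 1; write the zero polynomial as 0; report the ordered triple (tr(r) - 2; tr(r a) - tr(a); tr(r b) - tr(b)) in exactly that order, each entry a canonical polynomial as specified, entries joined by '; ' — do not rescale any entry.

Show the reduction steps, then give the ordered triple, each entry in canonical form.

and trace(a^2) = trace(a) trace(a) - trace(1)   [square of a] = x^2 - 2
trace(a^2 b) = trace(a) trace(b a) - trace(b)   [square of a] = x*z - y
trace(a^2 b^-1) = trace(a^2) trace(b) - trace(a^2 b)   [inverse elimination on b] = x^2*y - x*z - y
trace(a^2 b^-2) = trace(a^2 b^-1) trace(b) - trace(a^2)   [inverse elimination on b] = x^2*y^2 - x*y*z - x^2 - y^2 + 2
next, trace(a^3) = trace(a) trace(a^2) - trace(a) = x^3 - 3*x
next, trace(a^3 b) = trace(a) trace(b a^2) - trace(b a) = x^2*z - x*y - z
and trace(b^-1 a^3) = trace(a^3) trace(b) - trace(a^3 b) = x^3*y - x^2*z - 2*x*y + z
trace(a^2 b^-2 a) = trace(b^-1 a^3) trace(b) - trace(b^-1 a^3 b) = x^3*y^2 - x^2*y*z - x^3 - 2*x*y^2 + y*z + 3*x
assemble the triple (trace(r) - 2; trace(r a) - x; trace(r b) - y)

x^2*y^2 - x*y*z - x^2 - y^2; x^3*y^2 - x^2*y*z - x^3 - 2*x*y^2 + y*z + 2*x; x^2*y - x*z - 2*y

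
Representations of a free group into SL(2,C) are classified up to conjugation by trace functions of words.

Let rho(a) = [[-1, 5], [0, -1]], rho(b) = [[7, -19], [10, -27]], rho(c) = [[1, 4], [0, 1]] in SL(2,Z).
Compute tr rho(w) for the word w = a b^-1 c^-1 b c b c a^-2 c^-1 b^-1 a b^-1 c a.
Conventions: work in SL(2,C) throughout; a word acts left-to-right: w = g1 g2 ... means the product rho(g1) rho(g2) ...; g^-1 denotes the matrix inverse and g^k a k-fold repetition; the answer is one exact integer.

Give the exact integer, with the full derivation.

-95963990

rho(a) = [[-1, 5], [0, -1]]
... * rho(b^-1) = [[-27, 19], [-10, 7]]  ->  [[-23, 16], [10, -7]]
... * rho(c^-1) = [[1, -4], [0, 1]]  ->  [[-23, 108], [10, -47]]
... * rho(b) = [[7, -19], [10, -27]]  ->  [[919, -2479], [-400, 1079]]
... * rho(c) = [[1, 4], [0, 1]]  ->  [[919, 1197], [-400, -521]]
... * rho(b) = [[7, -19], [10, -27]]  ->  [[18403, -49780], [-8010, 21667]]
... * rho(c) = [[1, 4], [0, 1]]  ->  [[18403, 23832], [-8010, -10373]]
... * rho(a^-1) = [[-1, -5], [0, -1]]  ->  [[-18403, -115847], [8010, 50423]]
... * rho(a^-1) = [[-1, -5], [0, -1]]  ->  [[18403, 207862], [-8010, -90473]]
... * rho(c^-1) = [[1, -4], [0, 1]]  ->  [[18403, 134250], [-8010, -58433]]
... * rho(b^-1) = [[-27, 19], [-10, 7]]  ->  [[-1839381, 1289407], [800600, -561221]]
... * rho(a) = [[-1, 5], [0, -1]]  ->  [[1839381, -10486312], [-800600, 4564221]]
... * rho(b^-1) = [[-27, 19], [-10, 7]]  ->  [[55199833, -38455945], [-24026010, 16738147]]
... * rho(c) = [[1, 4], [0, 1]]  ->  [[55199833, 182343387], [-24026010, -79365893]]
... * rho(a) = [[-1, 5], [0, -1]]  ->  [[-55199833, 93655778], [24026010, -40764157]]
tr = -55199833 + -40764157 = -95963990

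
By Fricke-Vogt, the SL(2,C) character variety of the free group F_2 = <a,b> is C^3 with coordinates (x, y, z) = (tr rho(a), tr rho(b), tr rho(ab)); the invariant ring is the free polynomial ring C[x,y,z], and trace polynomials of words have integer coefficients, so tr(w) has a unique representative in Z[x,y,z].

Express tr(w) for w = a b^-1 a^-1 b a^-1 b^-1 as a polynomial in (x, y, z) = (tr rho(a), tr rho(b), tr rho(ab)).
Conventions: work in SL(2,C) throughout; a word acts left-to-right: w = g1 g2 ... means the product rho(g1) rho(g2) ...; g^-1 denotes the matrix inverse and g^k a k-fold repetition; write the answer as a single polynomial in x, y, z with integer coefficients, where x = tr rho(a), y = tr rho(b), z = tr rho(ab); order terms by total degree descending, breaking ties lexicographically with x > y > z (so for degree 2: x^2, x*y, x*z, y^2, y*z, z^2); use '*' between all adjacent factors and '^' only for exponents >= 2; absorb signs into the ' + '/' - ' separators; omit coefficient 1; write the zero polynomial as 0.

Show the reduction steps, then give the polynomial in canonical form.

trace(a^-1) = trace(a) = x
trace(b^2) = trace(b) trace(b) - trace(1)  (reduce the b square) = y^2 - 2
so trace(b^2 a) = trace(b) trace(a b) - trace(a)  (reduce the b square) = y*z - x
trace(b a^-1 b) = trace(b^2) trace(a) - trace(b^2 a)  (eliminate a^-1) = x*y^2 - y*z - x
trace(b^2 a b) = trace(b) trace(a b^2) - trace(a b)  (reduce the b square) = y^2*z - x*y - z
trace(a b a b) = trace(b a) trace(b a) - trace(1)  (split on b) = z^2 - 2
so trace(a b a) = trace(a) trace(b a) - trace(b)  (reduce the a square) = x*z - y
trace(b^2 a b a) = trace(b) trace(a b a b) - trace(a b a)  (reduce the b square) = y*z^2 - x*z - y
trace(b a b a^-1 b) = trace(b^2 a b) trace(a) - trace(b^2 a b a)  (eliminate a^-1) = x*y^2*z - x^2*y - y*z^2 + y
so trace(b a b a b a) = trace(b a) trace(b a b a) - trace(b^-1 a^-1)  (split on b) = z^3 - 3*z
so trace(b a b a^-1 b a) = trace(b a b a b) trace(a) - trace(b a b a b a)  (eliminate a^-1) = x*y*z^2 - x^2*z - z^3 - x*y + 3*z
trace(a b a^-1 b a^-1 b) = trace(b a b a^-1 b) trace(a) - trace(b a b a^-1 b a)  (eliminate a^-1) = x^2*y^2*z - x^3*y - 2*x*y*z^2 + x^2*z + z^3 + 2*x*y - 3*z
so trace(a^-1 b a^-1 b^-1 a b) = trace(a b a^-1 b a^-1) trace(b) - trace(a b a^-1 b a^-1 b)  (eliminate b^-1) = -x^2*y^2*z + x^3*y + x*y^3 + 2*x*y*z^2 - x^2*z - y^2*z - z^3 - 3*x*y + 3*z
trace(a b^-1 a^-1 b a^-1 b^-1) = trace(a^-1 b a^-1 b^-1 a) trace(b) - trace(a^-1 b a^-1 b^-1 a b)  (eliminate b^-1) = x^2*y^2*z - x^3*y - x*y^3 - 2*x*y*z^2 + x^2*z + y^2*z + z^3 + 4*x*y - 3*z

x^2*y^2*z - x^3*y - x*y^3 - 2*x*y*z^2 + x^2*z + y^2*z + z^3 + 4*x*y - 3*z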